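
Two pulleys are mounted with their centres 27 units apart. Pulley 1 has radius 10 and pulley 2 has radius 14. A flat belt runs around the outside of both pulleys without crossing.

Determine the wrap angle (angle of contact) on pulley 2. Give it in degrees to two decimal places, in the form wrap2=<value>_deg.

wrap2=197.04_deg

open belt: β = asin((r2−r1)/C) = asin(4/27) = 8.5196°
wrap1 = π − 2β = 162.9608°
wrap2 = π + 2β = 197.0392°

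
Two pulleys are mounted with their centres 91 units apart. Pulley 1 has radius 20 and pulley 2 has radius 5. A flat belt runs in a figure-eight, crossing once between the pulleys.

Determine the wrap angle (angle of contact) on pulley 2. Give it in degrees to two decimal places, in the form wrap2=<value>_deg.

wrap2=211.89_deg

crossed belt: β = asin((r1+r2)/C) = asin(25/91) = 15.9456°
wrap1 = wrap2 = π + 2β = 211.8913°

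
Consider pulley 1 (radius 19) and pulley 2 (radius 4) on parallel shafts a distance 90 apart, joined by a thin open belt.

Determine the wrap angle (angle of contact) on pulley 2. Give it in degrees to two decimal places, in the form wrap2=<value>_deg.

wrap2=160.81_deg

open belt: β = asin((r2−r1)/C) = asin(-15/90) = -9.5941°
wrap1 = π − 2β = 199.1881°
wrap2 = π + 2β = 160.8119°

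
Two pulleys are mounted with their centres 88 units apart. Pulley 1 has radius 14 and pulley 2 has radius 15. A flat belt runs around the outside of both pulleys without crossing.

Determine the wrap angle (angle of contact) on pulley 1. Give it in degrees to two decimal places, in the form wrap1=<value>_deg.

open belt: β = asin((r2−r1)/C) = asin(1/88) = 0.6511°
wrap1 = π − 2β = 178.6978°
wrap2 = π + 2β = 181.3022°

wrap1=178.70_deg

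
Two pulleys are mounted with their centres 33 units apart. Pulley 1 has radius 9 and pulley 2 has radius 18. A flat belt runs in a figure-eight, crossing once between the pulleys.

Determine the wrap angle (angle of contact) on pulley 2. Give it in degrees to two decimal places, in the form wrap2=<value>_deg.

wrap2=289.81_deg

crossed belt: β = asin((r1+r2)/C) = asin(27/33) = 54.9032°
wrap1 = wrap2 = π + 2β = 289.8064°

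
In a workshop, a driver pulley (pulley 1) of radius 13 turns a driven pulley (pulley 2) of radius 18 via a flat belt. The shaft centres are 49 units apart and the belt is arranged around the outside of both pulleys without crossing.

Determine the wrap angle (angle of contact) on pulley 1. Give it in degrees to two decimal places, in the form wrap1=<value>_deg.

open belt: β = asin((r2−r1)/C) = asin(5/49) = 5.8567°
wrap1 = π − 2β = 168.2866°
wrap2 = π + 2β = 191.7134°

wrap1=168.29_deg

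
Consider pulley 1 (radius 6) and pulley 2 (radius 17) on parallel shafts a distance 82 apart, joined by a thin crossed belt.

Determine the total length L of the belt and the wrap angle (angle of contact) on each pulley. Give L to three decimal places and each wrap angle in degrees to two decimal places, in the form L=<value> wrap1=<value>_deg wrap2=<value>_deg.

L=242.751 wrap1=212.58_deg wrap2=212.58_deg

crossed belt: β = asin((r1+r2)/C) = asin(23/82) = 16.2893°
wrap1 = wrap2 = π + 2β = 212.5786°
tangent length = C·cosβ = 78.7083
L = (r1+r2)·wrap + 2·C·cosβ = 23·3.7102 + 2·78.7083 = 242.7512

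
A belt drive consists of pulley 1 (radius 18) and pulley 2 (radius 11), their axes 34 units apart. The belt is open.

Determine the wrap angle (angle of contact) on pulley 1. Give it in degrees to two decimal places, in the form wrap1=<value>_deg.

open belt: β = asin((r2−r1)/C) = asin(-7/34) = -11.8812°
wrap1 = π − 2β = 203.7623°
wrap2 = π + 2β = 156.2377°

wrap1=203.76_deg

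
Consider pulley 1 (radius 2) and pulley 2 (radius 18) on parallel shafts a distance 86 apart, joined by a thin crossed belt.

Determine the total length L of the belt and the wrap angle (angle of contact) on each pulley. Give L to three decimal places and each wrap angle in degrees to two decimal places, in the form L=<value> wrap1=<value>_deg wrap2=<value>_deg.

crossed belt: β = asin((r1+r2)/C) = asin(20/86) = 13.4477°
wrap1 = wrap2 = π + 2β = 206.8955°
tangent length = C·cosβ = 83.6421
L = (r1+r2)·wrap + 2·C·cosβ = 20·3.6110 + 2·83.6421 = 239.5043

L=239.504 wrap1=206.90_deg wrap2=206.90_deg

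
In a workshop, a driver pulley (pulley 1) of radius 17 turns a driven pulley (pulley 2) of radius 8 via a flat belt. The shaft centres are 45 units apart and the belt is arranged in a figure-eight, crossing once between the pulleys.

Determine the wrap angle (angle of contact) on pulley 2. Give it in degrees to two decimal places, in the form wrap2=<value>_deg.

wrap2=247.50_deg

crossed belt: β = asin((r1+r2)/C) = asin(25/45) = 33.7490°
wrap1 = wrap2 = π + 2β = 247.4980°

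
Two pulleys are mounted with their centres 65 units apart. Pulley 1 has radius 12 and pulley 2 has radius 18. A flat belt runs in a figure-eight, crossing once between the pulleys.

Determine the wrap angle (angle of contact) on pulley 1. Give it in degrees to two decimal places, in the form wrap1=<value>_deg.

wrap1=234.97_deg

crossed belt: β = asin((r1+r2)/C) = asin(30/65) = 27.4864°
wrap1 = wrap2 = π + 2β = 234.9729°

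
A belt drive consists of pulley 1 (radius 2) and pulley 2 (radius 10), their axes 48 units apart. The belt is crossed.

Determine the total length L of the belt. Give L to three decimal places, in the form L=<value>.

L=136.715

crossed belt: β = asin((r1+r2)/C) = asin(12/48) = 14.4775°
wrap1 = wrap2 = π + 2β = 208.9550°
tangent length = C·cosβ = 46.4758
L = (r1+r2)·wrap + 2·C·cosβ = 12·3.6470 + 2·46.4758 = 136.7150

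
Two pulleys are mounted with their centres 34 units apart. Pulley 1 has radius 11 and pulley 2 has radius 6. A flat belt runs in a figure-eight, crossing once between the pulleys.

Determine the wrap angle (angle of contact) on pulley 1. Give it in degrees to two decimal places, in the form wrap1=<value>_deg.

crossed belt: β = asin((r1+r2)/C) = asin(17/34) = 30.0000°
wrap1 = wrap2 = π + 2β = 240.0000°

wrap1=240.00_deg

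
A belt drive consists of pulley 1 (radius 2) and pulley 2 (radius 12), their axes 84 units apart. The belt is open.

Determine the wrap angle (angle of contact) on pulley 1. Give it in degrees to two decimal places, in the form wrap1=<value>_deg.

open belt: β = asin((r2−r1)/C) = asin(10/84) = 6.8371°
wrap1 = π − 2β = 166.3257°
wrap2 = π + 2β = 193.6743°

wrap1=166.33_deg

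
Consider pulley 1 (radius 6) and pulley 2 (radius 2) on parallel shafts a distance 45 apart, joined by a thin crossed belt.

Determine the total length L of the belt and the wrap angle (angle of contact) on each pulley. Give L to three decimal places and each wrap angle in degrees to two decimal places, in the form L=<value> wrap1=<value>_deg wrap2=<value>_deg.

crossed belt: β = asin((r1+r2)/C) = asin(8/45) = 10.2403°
wrap1 = wrap2 = π + 2β = 200.4807°
tangent length = C·cosβ = 44.2832
L = (r1+r2)·wrap + 2·C·cosβ = 8·3.4990 + 2·44.2832 = 116.5587

L=116.559 wrap1=200.48_deg wrap2=200.48_deg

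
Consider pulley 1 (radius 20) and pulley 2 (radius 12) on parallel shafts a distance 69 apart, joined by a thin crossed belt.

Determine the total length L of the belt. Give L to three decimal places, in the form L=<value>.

L=253.657

crossed belt: β = asin((r1+r2)/C) = asin(32/69) = 27.6305°
wrap1 = wrap2 = π + 2β = 235.2611°
tangent length = C·cosβ = 61.1310
L = (r1+r2)·wrap + 2·C·cosβ = 32·4.1061 + 2·61.1310 = 253.6566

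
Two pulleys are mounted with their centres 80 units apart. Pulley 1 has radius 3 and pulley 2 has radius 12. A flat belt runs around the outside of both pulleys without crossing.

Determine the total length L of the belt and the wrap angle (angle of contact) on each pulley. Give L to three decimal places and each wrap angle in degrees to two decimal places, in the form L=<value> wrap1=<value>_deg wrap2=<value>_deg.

L=208.137 wrap1=167.08_deg wrap2=192.92_deg

open belt: β = asin((r2−r1)/C) = asin(9/80) = 6.4594°
wrap1 = π − 2β = 167.0811°
wrap2 = π + 2β = 192.9189°
tangent length = C·cosβ = 79.4921
L = r1·wrap1 + r2·wrap2 + 2·C·cosβ = 3·2.9161 + 12·3.3671 + 2·79.4921 = 208.1375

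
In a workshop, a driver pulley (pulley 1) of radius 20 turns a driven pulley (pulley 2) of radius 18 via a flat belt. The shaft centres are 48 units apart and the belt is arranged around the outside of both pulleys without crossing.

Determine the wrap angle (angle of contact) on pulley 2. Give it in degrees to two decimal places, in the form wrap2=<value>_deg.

wrap2=175.22_deg

open belt: β = asin((r2−r1)/C) = asin(-2/48) = -2.3880°
wrap1 = π − 2β = 184.7760°
wrap2 = π + 2β = 175.2240°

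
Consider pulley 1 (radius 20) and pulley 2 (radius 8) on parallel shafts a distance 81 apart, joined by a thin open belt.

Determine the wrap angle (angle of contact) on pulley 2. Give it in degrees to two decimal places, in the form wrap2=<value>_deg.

wrap2=162.96_deg

open belt: β = asin((r2−r1)/C) = asin(-12/81) = -8.5196°
wrap1 = π − 2β = 197.0392°
wrap2 = π + 2β = 162.9608°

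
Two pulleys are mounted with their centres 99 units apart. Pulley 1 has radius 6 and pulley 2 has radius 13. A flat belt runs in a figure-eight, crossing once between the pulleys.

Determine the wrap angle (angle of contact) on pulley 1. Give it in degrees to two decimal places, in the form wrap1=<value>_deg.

crossed belt: β = asin((r1+r2)/C) = asin(19/99) = 11.0648°
wrap1 = wrap2 = π + 2β = 202.1296°

wrap1=202.13_deg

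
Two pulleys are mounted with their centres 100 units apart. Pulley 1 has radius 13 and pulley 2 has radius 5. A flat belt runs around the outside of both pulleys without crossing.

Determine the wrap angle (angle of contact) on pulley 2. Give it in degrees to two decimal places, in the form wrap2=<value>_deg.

open belt: β = asin((r2−r1)/C) = asin(-8/100) = -4.5886°
wrap1 = π − 2β = 189.1771°
wrap2 = π + 2β = 170.8229°

wrap2=170.82_deg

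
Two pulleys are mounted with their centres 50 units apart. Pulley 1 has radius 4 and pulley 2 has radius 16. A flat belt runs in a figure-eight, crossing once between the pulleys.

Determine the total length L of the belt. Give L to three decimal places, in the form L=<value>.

L=170.944

crossed belt: β = asin((r1+r2)/C) = asin(20/50) = 23.5782°
wrap1 = wrap2 = π + 2β = 227.1564°
tangent length = C·cosβ = 45.8258
L = (r1+r2)·wrap + 2·C·cosβ = 20·3.9646 + 2·45.8258 = 170.9440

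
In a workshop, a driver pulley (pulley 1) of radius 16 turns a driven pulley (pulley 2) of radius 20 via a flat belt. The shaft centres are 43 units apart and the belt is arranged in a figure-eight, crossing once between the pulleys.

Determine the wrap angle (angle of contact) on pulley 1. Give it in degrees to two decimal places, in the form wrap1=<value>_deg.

wrap1=293.69_deg

crossed belt: β = asin((r1+r2)/C) = asin(36/43) = 56.8466°
wrap1 = wrap2 = π + 2β = 293.6932°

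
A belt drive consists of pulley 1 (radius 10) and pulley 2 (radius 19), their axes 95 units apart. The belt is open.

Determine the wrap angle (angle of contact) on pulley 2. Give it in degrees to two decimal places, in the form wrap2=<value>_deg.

open belt: β = asin((r2−r1)/C) = asin(9/95) = 5.4362°
wrap1 = π − 2β = 169.1277°
wrap2 = π + 2β = 190.8723°

wrap2=190.87_deg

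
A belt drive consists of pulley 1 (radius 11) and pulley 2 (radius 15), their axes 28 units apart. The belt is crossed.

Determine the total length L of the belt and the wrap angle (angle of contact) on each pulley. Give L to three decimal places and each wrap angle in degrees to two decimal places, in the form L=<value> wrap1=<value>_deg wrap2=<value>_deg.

crossed belt: β = asin((r1+r2)/C) = asin(26/28) = 68.2132°
wrap1 = wrap2 = π + 2β = 316.4264°
tangent length = C·cosβ = 10.3923
L = (r1+r2)·wrap + 2·C·cosβ = 26·5.5227 + 2·10.3923 = 164.3744

L=164.374 wrap1=316.43_deg wrap2=316.43_deg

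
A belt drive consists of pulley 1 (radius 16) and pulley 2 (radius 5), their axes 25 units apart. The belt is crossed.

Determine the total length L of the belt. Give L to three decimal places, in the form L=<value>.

L=134.989

crossed belt: β = asin((r1+r2)/C) = asin(21/25) = 57.1401°
wrap1 = wrap2 = π + 2β = 294.2802°
tangent length = C·cosβ = 13.5647
L = (r1+r2)·wrap + 2·C·cosβ = 21·5.1362 + 2·13.5647 = 134.9887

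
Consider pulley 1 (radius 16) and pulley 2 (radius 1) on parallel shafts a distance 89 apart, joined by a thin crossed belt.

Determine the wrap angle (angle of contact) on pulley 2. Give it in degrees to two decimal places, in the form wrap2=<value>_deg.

wrap2=202.02_deg

crossed belt: β = asin((r1+r2)/C) = asin(17/89) = 11.0118°
wrap1 = wrap2 = π + 2β = 202.0236°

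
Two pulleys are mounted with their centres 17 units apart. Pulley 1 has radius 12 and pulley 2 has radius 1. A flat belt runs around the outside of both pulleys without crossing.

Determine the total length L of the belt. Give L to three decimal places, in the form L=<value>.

open belt: β = asin((r2−r1)/C) = asin(-11/17) = -40.3202°
wrap1 = π − 2β = 260.6404°
wrap2 = π + 2β = 99.3596°
tangent length = C·cosβ = 12.9615
L = r1·wrap1 + r2·wrap2 + 2·C·cosβ = 12·4.5490 + 1·1.7342 + 2·12.9615 = 82.2455

L=82.246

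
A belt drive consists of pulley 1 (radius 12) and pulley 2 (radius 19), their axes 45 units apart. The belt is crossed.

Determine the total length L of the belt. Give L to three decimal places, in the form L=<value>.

L=209.745

crossed belt: β = asin((r1+r2)/C) = asin(31/45) = 43.5422°
wrap1 = wrap2 = π + 2β = 267.0844°
tangent length = C·cosβ = 32.6190
L = (r1+r2)·wrap + 2·C·cosβ = 31·4.6615 + 2·32.6190 = 209.7446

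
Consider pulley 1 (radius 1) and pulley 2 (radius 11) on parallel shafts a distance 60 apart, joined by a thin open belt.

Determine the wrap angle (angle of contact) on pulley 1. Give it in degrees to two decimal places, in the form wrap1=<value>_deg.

open belt: β = asin((r2−r1)/C) = asin(10/60) = 9.5941°
wrap1 = π − 2β = 160.8119°
wrap2 = π + 2β = 199.1881°

wrap1=160.81_deg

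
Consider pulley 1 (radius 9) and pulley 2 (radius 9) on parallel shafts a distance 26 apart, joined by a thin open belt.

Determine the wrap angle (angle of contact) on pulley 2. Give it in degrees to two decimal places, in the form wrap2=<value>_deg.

wrap2=180.00_deg

open belt: β = asin((r2−r1)/C) = asin(0/26) = 0.0000°
wrap1 = π − 2β = 180.0000°
wrap2 = π + 2β = 180.0000°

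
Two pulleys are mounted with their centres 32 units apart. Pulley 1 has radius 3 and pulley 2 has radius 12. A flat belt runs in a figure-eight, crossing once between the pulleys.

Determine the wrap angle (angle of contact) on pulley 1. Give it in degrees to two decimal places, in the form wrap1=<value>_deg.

wrap1=235.91_deg

crossed belt: β = asin((r1+r2)/C) = asin(15/32) = 27.9532°
wrap1 = wrap2 = π + 2β = 235.9064°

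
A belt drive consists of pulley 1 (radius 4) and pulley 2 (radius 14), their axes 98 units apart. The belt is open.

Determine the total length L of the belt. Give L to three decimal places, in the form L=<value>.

open belt: β = asin((r2−r1)/C) = asin(10/98) = 5.8567°
wrap1 = π − 2β = 168.2866°
wrap2 = π + 2β = 191.7134°
tangent length = C·cosβ = 97.4885
L = r1·wrap1 + r2·wrap2 + 2·C·cosβ = 4·2.9372 + 14·3.3460 + 2·97.4885 = 253.5700

L=253.570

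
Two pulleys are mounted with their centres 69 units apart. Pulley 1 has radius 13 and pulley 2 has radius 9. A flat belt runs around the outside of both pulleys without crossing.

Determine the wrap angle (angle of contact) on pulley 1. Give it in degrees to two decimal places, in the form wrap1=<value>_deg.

open belt: β = asin((r2−r1)/C) = asin(-4/69) = -3.3234°
wrap1 = π − 2β = 186.6467°
wrap2 = π + 2β = 173.3533°

wrap1=186.65_deg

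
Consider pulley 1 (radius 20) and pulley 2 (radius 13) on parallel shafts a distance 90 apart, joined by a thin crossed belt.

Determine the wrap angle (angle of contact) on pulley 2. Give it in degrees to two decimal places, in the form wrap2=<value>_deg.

crossed belt: β = asin((r1+r2)/C) = asin(33/90) = 21.5102°
wrap1 = wrap2 = π + 2β = 223.0204°

wrap2=223.02_deg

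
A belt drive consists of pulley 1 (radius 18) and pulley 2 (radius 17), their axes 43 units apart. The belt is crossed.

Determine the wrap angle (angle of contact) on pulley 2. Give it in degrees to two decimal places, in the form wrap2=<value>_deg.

wrap2=288.97_deg

crossed belt: β = asin((r1+r2)/C) = asin(35/43) = 54.4840°
wrap1 = wrap2 = π + 2β = 288.9680°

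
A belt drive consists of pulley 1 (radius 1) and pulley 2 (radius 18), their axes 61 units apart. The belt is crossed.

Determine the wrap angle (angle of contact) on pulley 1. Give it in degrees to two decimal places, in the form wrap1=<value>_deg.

wrap1=216.30_deg

crossed belt: β = asin((r1+r2)/C) = asin(19/61) = 18.1482°
wrap1 = wrap2 = π + 2β = 216.2963°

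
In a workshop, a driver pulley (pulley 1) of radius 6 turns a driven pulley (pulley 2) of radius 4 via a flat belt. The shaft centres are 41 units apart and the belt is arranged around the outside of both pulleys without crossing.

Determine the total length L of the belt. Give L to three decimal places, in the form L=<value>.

open belt: β = asin((r2−r1)/C) = asin(-2/41) = -2.7960°
wrap1 = π − 2β = 185.5921°
wrap2 = π + 2β = 174.4079°
tangent length = C·cosβ = 40.9512
L = r1·wrap1 + r2·wrap2 + 2·C·cosβ = 6·3.2392 + 4·3.0440 + 2·40.9512 = 113.5135

L=113.514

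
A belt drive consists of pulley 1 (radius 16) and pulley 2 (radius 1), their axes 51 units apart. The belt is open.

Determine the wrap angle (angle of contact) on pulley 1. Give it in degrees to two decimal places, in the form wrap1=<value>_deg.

wrap1=214.21_deg

open belt: β = asin((r2−r1)/C) = asin(-15/51) = -17.1046°
wrap1 = π − 2β = 214.2093°
wrap2 = π + 2β = 145.7907°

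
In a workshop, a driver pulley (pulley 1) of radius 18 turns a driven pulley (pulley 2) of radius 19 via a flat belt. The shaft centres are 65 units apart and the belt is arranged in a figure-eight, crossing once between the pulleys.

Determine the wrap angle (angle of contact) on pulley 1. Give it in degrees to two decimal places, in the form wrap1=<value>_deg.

crossed belt: β = asin((r1+r2)/C) = asin(37/65) = 34.6966°
wrap1 = wrap2 = π + 2β = 249.3932°

wrap1=249.39_deg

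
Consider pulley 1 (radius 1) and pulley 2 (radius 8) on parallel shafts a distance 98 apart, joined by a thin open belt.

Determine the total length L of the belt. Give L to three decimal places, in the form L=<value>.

open belt: β = asin((r2−r1)/C) = asin(7/98) = 4.0960°
wrap1 = π − 2β = 171.8079°
wrap2 = π + 2β = 188.1921°
tangent length = C·cosβ = 97.7497
L = r1·wrap1 + r2·wrap2 + 2·C·cosβ = 1·2.9986 + 8·3.2846 + 2·97.7497 = 224.7745

L=224.775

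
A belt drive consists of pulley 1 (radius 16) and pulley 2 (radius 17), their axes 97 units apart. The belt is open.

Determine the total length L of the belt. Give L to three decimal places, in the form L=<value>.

open belt: β = asin((r2−r1)/C) = asin(1/97) = 0.5907°
wrap1 = π − 2β = 178.8186°
wrap2 = π + 2β = 181.1814°
tangent length = C·cosβ = 96.9948
L = r1·wrap1 + r2·wrap2 + 2·C·cosβ = 16·3.1210 + 17·3.1622 + 2·96.9948 = 297.6829

L=297.683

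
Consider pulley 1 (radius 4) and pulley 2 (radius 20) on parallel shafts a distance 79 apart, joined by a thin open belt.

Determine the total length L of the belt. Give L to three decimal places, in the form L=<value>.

open belt: β = asin((r2−r1)/C) = asin(16/79) = 11.6850°
wrap1 = π − 2β = 156.6299°
wrap2 = π + 2β = 203.3701°
tangent length = C·cosβ = 77.3628
L = r1·wrap1 + r2·wrap2 + 2·C·cosβ = 4·2.7337 + 20·3.5495 + 2·77.3628 = 236.6499

L=236.650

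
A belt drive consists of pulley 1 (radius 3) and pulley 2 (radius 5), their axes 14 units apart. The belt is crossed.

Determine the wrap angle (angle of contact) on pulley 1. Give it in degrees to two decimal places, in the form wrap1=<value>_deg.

wrap1=249.70_deg

crossed belt: β = asin((r1+r2)/C) = asin(8/14) = 34.8499°
wrap1 = wrap2 = π + 2β = 249.6998°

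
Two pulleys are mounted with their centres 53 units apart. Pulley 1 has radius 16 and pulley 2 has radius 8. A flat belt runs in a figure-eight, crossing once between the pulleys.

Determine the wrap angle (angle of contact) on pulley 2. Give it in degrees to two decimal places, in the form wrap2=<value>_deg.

crossed belt: β = asin((r1+r2)/C) = asin(24/53) = 26.9254°
wrap1 = wrap2 = π + 2β = 233.8508°

wrap2=233.85_deg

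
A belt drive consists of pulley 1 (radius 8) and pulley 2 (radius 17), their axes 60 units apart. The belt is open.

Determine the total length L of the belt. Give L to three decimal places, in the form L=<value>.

L=199.892

open belt: β = asin((r2−r1)/C) = asin(9/60) = 8.6269°
wrap1 = π − 2β = 162.7461°
wrap2 = π + 2β = 197.2539°
tangent length = C·cosβ = 59.3212
L = r1·wrap1 + r2·wrap2 + 2·C·cosβ = 8·2.8405 + 17·3.4427 + 2·59.3212 = 199.8924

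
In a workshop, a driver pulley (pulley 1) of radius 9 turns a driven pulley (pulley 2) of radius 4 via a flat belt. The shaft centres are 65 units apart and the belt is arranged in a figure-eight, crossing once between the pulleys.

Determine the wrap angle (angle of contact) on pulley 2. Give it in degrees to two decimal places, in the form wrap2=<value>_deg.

wrap2=203.07_deg

crossed belt: β = asin((r1+r2)/C) = asin(13/65) = 11.5370°
wrap1 = wrap2 = π + 2β = 203.0739°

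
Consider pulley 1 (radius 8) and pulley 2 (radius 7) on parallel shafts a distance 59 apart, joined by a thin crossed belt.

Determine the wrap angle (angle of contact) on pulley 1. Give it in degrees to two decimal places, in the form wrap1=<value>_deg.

wrap1=209.46_deg

crossed belt: β = asin((r1+r2)/C) = asin(15/59) = 14.7284°
wrap1 = wrap2 = π + 2β = 209.4568°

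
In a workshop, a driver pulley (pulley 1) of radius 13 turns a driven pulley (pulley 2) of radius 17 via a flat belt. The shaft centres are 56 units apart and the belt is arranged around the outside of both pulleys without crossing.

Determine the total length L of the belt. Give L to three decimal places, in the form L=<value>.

L=206.534

open belt: β = asin((r2−r1)/C) = asin(4/56) = 4.0960°
wrap1 = π − 2β = 171.8079°
wrap2 = π + 2β = 188.1921°
tangent length = C·cosβ = 55.8570
L = r1·wrap1 + r2·wrap2 + 2·C·cosβ = 13·2.9986 + 17·3.2846 + 2·55.8570 = 206.5336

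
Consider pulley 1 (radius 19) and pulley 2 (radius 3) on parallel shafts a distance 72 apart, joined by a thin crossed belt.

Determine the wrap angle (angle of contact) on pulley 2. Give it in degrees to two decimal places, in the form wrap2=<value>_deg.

wrap2=215.58_deg

crossed belt: β = asin((r1+r2)/C) = asin(22/72) = 17.7916°
wrap1 = wrap2 = π + 2β = 215.5832°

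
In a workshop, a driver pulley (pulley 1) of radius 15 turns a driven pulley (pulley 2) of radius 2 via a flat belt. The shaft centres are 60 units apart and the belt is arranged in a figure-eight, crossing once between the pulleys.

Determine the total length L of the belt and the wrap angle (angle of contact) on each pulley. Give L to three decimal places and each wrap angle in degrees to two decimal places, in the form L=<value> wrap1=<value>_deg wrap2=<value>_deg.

crossed belt: β = asin((r1+r2)/C) = asin(17/60) = 16.4592°
wrap1 = wrap2 = π + 2β = 212.9185°
tangent length = C·cosβ = 57.5413
L = (r1+r2)·wrap + 2·C·cosβ = 17·3.7161 + 2·57.5413 = 178.2568

L=178.257 wrap1=212.92_deg wrap2=212.92_deg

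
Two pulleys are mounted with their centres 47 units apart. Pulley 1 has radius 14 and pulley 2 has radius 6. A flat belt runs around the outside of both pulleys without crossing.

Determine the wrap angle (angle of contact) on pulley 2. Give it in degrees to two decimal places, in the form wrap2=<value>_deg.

open belt: β = asin((r2−r1)/C) = asin(-8/47) = -9.8002°
wrap1 = π − 2β = 199.6004°
wrap2 = π + 2β = 160.3996°

wrap2=160.40_deg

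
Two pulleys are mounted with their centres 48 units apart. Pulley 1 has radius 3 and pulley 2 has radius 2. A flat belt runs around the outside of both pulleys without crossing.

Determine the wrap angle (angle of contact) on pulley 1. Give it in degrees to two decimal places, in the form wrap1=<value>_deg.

open belt: β = asin((r2−r1)/C) = asin(-1/48) = -1.1937°
wrap1 = π − 2β = 182.3875°
wrap2 = π + 2β = 177.6125°

wrap1=182.39_deg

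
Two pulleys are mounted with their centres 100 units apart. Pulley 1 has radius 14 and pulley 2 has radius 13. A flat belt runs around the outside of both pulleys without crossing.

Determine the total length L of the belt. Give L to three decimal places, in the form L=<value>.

L=284.833

open belt: β = asin((r2−r1)/C) = asin(-1/100) = -0.5730°
wrap1 = π − 2β = 181.1459°
wrap2 = π + 2β = 178.8541°
tangent length = C·cosβ = 99.9950
L = r1·wrap1 + r2·wrap2 + 2·C·cosβ = 14·3.1616 + 13·3.1216 + 2·99.9950 = 284.8330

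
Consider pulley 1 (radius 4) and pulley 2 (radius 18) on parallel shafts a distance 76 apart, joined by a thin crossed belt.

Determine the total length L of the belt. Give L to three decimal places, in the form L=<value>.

crossed belt: β = asin((r1+r2)/C) = asin(22/76) = 16.8264°
wrap1 = wrap2 = π + 2β = 213.6529°
tangent length = C·cosβ = 72.7461
L = (r1+r2)·wrap + 2·C·cosβ = 22·3.7289 + 2·72.7461 = 227.5291

L=227.529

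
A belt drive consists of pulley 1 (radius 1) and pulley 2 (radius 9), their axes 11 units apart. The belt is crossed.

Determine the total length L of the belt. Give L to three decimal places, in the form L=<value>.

L=63.403

crossed belt: β = asin((r1+r2)/C) = asin(10/11) = 65.3800°
wrap1 = wrap2 = π + 2β = 310.7600°
tangent length = C·cosβ = 4.5826
L = (r1+r2)·wrap + 2·C·cosβ = 10·5.4238 + 2·4.5826 = 63.4030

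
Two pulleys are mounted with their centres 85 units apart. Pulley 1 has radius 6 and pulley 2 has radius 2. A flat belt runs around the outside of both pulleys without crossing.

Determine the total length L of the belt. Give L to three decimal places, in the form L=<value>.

open belt: β = asin((r2−r1)/C) = asin(-4/85) = -2.6973°
wrap1 = π − 2β = 185.3945°
wrap2 = π + 2β = 174.6055°
tangent length = C·cosβ = 84.9058
L = r1·wrap1 + r2·wrap2 + 2·C·cosβ = 6·3.2357 + 2·3.0474 + 2·84.9058 = 195.3210

L=195.321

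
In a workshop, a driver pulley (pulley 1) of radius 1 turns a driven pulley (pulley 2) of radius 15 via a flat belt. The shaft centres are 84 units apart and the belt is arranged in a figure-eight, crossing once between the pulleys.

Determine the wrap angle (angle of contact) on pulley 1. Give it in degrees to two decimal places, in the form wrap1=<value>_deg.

wrap1=201.96_deg

crossed belt: β = asin((r1+r2)/C) = asin(16/84) = 10.9806°
wrap1 = wrap2 = π + 2β = 201.9612°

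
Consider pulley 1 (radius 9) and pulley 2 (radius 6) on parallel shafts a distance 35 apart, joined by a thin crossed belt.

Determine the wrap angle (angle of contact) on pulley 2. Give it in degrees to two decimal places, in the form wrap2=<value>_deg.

wrap2=230.75_deg

crossed belt: β = asin((r1+r2)/C) = asin(15/35) = 25.3769°
wrap1 = wrap2 = π + 2β = 230.7539°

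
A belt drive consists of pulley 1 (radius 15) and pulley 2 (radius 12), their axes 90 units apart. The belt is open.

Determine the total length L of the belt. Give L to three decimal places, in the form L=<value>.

open belt: β = asin((r2−r1)/C) = asin(-3/90) = -1.9102°
wrap1 = π − 2β = 183.8204°
wrap2 = π + 2β = 176.1796°
tangent length = C·cosβ = 89.9500
L = r1·wrap1 + r2·wrap2 + 2·C·cosβ = 15·3.2083 + 12·3.0749 + 2·89.9500 = 264.9230

L=264.923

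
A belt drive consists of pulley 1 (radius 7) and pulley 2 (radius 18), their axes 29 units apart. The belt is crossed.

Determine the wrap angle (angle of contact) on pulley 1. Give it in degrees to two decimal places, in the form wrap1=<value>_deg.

wrap1=299.10_deg

crossed belt: β = asin((r1+r2)/C) = asin(25/29) = 59.5497°
wrap1 = wrap2 = π + 2β = 299.0994°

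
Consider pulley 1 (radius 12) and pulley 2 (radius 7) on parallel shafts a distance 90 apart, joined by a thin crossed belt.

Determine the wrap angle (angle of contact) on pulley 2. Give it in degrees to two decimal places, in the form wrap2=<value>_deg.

wrap2=204.37_deg

crossed belt: β = asin((r1+r2)/C) = asin(19/90) = 12.1875°
wrap1 = wrap2 = π + 2β = 204.3749°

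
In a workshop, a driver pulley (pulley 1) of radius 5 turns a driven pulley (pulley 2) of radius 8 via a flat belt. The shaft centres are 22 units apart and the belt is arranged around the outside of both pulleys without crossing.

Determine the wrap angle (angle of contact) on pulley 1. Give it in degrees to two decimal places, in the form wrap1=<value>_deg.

open belt: β = asin((r2−r1)/C) = asin(3/22) = 7.8375°
wrap1 = π − 2β = 164.3250°
wrap2 = π + 2β = 195.6750°

wrap1=164.33_deg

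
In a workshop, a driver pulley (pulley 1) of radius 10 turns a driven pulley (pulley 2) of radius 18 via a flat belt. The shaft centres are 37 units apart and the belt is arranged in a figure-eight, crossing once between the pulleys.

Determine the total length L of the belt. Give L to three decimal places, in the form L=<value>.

crossed belt: β = asin((r1+r2)/C) = asin(28/37) = 49.1791°
wrap1 = wrap2 = π + 2β = 278.3582°
tangent length = C·cosβ = 24.1868
L = (r1+r2)·wrap + 2·C·cosβ = 28·4.8583 + 2·24.1868 = 184.4050

L=184.405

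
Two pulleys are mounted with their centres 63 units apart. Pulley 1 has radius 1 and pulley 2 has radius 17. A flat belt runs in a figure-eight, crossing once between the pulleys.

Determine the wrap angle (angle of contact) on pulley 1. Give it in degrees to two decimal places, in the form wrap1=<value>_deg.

wrap1=213.20_deg

crossed belt: β = asin((r1+r2)/C) = asin(18/63) = 16.6015°
wrap1 = wrap2 = π + 2β = 213.2031°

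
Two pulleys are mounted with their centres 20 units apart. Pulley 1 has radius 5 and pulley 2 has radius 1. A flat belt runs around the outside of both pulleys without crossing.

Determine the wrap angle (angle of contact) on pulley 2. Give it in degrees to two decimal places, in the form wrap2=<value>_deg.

wrap2=156.93_deg

open belt: β = asin((r2−r1)/C) = asin(-4/20) = -11.5370°
wrap1 = π − 2β = 203.0739°
wrap2 = π + 2β = 156.9261°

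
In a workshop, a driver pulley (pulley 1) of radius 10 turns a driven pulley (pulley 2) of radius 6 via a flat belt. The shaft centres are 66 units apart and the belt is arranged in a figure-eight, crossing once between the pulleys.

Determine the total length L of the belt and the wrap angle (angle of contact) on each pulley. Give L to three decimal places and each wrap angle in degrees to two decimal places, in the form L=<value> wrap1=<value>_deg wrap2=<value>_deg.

L=186.164 wrap1=208.06_deg wrap2=208.06_deg

crossed belt: β = asin((r1+r2)/C) = asin(16/66) = 14.0297°
wrap1 = wrap2 = π + 2β = 208.0593°
tangent length = C·cosβ = 64.0312
L = (r1+r2)·wrap + 2·C·cosβ = 16·3.6313 + 2·64.0312 = 186.1636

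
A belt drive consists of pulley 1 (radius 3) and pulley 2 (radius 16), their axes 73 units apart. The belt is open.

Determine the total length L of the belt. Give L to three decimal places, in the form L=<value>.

open belt: β = asin((r2−r1)/C) = asin(13/73) = 10.2581°
wrap1 = π − 2β = 159.4839°
wrap2 = π + 2β = 200.5161°
tangent length = C·cosβ = 71.8331
L = r1·wrap1 + r2·wrap2 + 2·C·cosβ = 3·2.7835 + 16·3.4997 + 2·71.8331 = 208.0115

L=208.012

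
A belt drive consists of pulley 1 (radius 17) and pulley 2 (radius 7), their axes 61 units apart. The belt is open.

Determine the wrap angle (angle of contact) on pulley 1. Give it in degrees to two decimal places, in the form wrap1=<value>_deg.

open belt: β = asin((r2−r1)/C) = asin(-10/61) = -9.4353°
wrap1 = π − 2β = 198.8707°
wrap2 = π + 2β = 161.1293°

wrap1=198.87_deg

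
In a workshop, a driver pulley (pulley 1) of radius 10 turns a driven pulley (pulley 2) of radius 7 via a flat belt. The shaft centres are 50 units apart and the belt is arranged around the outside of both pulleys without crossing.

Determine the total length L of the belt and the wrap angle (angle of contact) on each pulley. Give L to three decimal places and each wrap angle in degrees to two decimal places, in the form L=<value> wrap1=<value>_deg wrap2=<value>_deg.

open belt: β = asin((r2−r1)/C) = asin(-3/50) = -3.4398°
wrap1 = π − 2β = 186.8796°
wrap2 = π + 2β = 173.1204°
tangent length = C·cosβ = 49.9099
L = r1·wrap1 + r2·wrap2 + 2·C·cosβ = 10·3.2617 + 7·3.0215 + 2·49.9099 = 153.5871

L=153.587 wrap1=186.88_deg wrap2=173.12_deg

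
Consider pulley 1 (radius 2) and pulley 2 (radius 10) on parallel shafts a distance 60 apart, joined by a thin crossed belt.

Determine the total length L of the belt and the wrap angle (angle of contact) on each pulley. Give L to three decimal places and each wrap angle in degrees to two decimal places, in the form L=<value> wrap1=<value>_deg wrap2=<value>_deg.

crossed belt: β = asin((r1+r2)/C) = asin(12/60) = 11.5370°
wrap1 = wrap2 = π + 2β = 203.0739°
tangent length = C·cosβ = 58.7878
L = (r1+r2)·wrap + 2·C·cosβ = 12·3.5443 + 2·58.7878 = 160.1072

L=160.107 wrap1=203.07_deg wrap2=203.07_deg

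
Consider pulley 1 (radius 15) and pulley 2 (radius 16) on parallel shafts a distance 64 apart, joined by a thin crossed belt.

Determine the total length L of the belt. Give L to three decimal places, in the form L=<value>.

crossed belt: β = asin((r1+r2)/C) = asin(31/64) = 28.9715°
wrap1 = wrap2 = π + 2β = 237.9431°
tangent length = C·cosβ = 55.9911
L = (r1+r2)·wrap + 2·C·cosβ = 31·4.1529 + 2·55.9911 = 240.7217

L=240.722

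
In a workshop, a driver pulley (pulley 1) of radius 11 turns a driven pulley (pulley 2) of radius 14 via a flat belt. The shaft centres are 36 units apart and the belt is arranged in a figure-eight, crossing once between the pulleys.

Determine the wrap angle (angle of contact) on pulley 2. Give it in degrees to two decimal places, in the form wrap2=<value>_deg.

wrap2=267.97_deg

crossed belt: β = asin((r1+r2)/C) = asin(25/36) = 43.9830°
wrap1 = wrap2 = π + 2β = 267.9659°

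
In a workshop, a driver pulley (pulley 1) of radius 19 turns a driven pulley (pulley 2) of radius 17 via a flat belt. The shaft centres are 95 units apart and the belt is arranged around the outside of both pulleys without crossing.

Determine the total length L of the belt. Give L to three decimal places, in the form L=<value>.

L=303.139

open belt: β = asin((r2−r1)/C) = asin(-2/95) = -1.2063°
wrap1 = π − 2β = 182.4126°
wrap2 = π + 2β = 177.5874°
tangent length = C·cosβ = 94.9789
L = r1·wrap1 + r2·wrap2 + 2·C·cosβ = 19·3.1837 + 17·3.0995 + 2·94.9789 = 303.1394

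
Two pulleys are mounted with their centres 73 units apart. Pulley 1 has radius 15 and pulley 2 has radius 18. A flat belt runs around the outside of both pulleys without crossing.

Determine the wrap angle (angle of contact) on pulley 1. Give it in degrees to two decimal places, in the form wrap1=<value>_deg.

open belt: β = asin((r2−r1)/C) = asin(3/73) = 2.3553°
wrap1 = π − 2β = 175.2894°
wrap2 = π + 2β = 184.7106°

wrap1=175.29_deg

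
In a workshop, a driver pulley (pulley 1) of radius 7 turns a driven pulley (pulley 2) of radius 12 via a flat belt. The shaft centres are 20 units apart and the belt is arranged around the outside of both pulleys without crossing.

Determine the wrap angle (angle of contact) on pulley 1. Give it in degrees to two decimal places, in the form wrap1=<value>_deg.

wrap1=151.04_deg

open belt: β = asin((r2−r1)/C) = asin(5/20) = 14.4775°
wrap1 = π − 2β = 151.0450°
wrap2 = π + 2β = 208.9550°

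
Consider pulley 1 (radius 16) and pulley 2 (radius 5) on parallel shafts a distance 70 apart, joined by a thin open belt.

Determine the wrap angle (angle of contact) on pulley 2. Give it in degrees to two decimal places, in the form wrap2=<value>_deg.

wrap2=161.92_deg

open belt: β = asin((r2−r1)/C) = asin(-11/70) = -9.0411°
wrap1 = π − 2β = 198.0822°
wrap2 = π + 2β = 161.9178°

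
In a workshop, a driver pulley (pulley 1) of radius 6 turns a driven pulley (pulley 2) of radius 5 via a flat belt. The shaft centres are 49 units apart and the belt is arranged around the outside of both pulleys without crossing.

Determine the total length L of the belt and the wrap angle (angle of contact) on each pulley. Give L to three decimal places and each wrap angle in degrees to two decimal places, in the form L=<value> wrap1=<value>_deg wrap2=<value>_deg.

open belt: β = asin((r2−r1)/C) = asin(-1/49) = -1.1694°
wrap1 = π − 2β = 182.3388°
wrap2 = π + 2β = 177.6612°
tangent length = C·cosβ = 48.9898
L = r1·wrap1 + r2·wrap2 + 2·C·cosβ = 6·3.1824 + 5·3.1008 + 2·48.9898 = 132.5779

L=132.578 wrap1=182.34_deg wrap2=177.66_deg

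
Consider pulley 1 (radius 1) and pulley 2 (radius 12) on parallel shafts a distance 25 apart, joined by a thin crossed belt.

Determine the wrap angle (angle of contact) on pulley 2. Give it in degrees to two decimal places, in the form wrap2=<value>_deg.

crossed belt: β = asin((r1+r2)/C) = asin(13/25) = 31.3323°
wrap1 = wrap2 = π + 2β = 242.6645°

wrap2=242.66_deg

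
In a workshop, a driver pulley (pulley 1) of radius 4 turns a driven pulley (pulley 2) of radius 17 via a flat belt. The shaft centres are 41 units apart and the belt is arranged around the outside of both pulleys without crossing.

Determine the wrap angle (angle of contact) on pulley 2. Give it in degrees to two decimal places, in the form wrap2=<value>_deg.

open belt: β = asin((r2−r1)/C) = asin(13/41) = 18.4860°
wrap1 = π − 2β = 143.0280°
wrap2 = π + 2β = 216.9720°

wrap2=216.97_deg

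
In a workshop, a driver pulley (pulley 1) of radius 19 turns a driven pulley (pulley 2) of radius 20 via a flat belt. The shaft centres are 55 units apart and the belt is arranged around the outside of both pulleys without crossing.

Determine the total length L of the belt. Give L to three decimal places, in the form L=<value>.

open belt: β = asin((r2−r1)/C) = asin(1/55) = 1.0418°
wrap1 = π − 2β = 177.9164°
wrap2 = π + 2β = 182.0836°
tangent length = C·cosβ = 54.9909
L = r1·wrap1 + r2·wrap2 + 2·C·cosβ = 19·3.1052 + 20·3.1780 + 2·54.9909 = 232.5403

L=232.540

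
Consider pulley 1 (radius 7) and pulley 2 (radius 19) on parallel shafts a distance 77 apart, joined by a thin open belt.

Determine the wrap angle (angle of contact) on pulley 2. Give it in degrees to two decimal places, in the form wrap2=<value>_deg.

wrap2=197.93_deg

open belt: β = asin((r2−r1)/C) = asin(12/77) = 8.9658°
wrap1 = π − 2β = 162.0685°
wrap2 = π + 2β = 197.9315°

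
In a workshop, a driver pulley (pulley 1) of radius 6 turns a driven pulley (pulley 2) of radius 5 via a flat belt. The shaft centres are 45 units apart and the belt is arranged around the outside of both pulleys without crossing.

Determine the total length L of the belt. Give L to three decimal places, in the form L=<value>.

L=124.580

open belt: β = asin((r2−r1)/C) = asin(-1/45) = -1.2733°
wrap1 = π − 2β = 182.5467°
wrap2 = π + 2β = 177.4533°
tangent length = C·cosβ = 44.9889
L = r1·wrap1 + r2·wrap2 + 2·C·cosβ = 6·3.1860 + 5·3.0971 + 2·44.9889 = 124.5797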